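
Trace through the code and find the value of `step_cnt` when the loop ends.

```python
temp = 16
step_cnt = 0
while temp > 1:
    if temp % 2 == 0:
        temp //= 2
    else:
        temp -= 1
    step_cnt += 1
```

Let's trace through this code step by step.

Initialize: temp = 16
Initialize: step_cnt = 0
Entering loop: while temp > 1:
After iteration 1: temp = 8, step_cnt = 1
After iteration 2: temp = 4, step_cnt = 2
After iteration 3: temp = 2, step_cnt = 3
After iteration 4: temp = 1, step_cnt = 4
Loop ends.

Final answer: 4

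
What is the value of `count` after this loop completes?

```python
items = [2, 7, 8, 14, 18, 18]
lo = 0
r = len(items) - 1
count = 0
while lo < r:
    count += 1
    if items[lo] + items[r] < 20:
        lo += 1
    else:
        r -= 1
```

Let's trace through this code step by step.

Initialize: items = [2, 7, 8, 14, 18, 18]
Initialize: lo = 0
Initialize: r = 5
Initialize: count = 0
Entering loop: while lo < r:
After iteration 1: lo = 0, r = 4, count = 1
After iteration 2: lo = 0, r = 3, count = 2
After iteration 3: lo = 1, r = 3, count = 3
After iteration 4: lo = 1, r = 2, count = 4
After iteration 5: lo = 2, r = 2, count = 5
Loop ends.

Final answer: 5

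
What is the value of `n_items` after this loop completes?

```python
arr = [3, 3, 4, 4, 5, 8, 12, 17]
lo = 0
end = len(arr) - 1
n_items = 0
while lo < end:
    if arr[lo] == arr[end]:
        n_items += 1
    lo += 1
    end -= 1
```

Let's trace through this code step by step.

Initialize: arr = [3, 3, 4, 4, 5, 8, 12, 17]
Initialize: lo = 0
Initialize: end = 7
Initialize: n_items = 0
Entering loop: while lo < end:
After iteration 1: lo = 1, end = 6, n_items = 0
After iteration 2: lo = 2, end = 5, n_items = 0
After iteration 3: lo = 3, end = 4, n_items = 0
After iteration 4: lo = 4, end = 3, n_items = 0
Loop ends.

Final answer: 0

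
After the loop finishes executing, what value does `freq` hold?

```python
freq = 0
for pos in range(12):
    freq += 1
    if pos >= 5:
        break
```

Let's trace through this code step by step.

Initialize: freq = 0
Entering loop: for pos in range(12):
After iteration 1: pos = 0, freq = 1
After iteration 2: pos = 1, freq = 2
After iteration 3: pos = 2, freq = 3
After iteration 4: pos = 3, freq = 4
After iteration 5: pos = 4, freq = 5
After iteration 6: pos = 5, freq = 6
Loop ends.

Final answer: 6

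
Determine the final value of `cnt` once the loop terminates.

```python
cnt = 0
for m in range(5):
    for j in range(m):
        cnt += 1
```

Let's trace through this code step by step.

Initialize: cnt = 0
Entering loop: for m in range(5):
After iteration 1: m = 0, cnt = 0
After iteration 2: m = 1, cnt = 1, j = 0
After iteration 3: m = 2, cnt = 3, j = 1
After iteration 4: m = 3, cnt = 6, j = 2
After iteration 5: m = 4, cnt = 10, j = 3
Loop ends.

Final answer: 10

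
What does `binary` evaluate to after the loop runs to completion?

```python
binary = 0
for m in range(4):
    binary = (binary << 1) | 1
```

Let's trace through this code step by step.

Initialize: binary = 0
Entering loop: for m in range(4):
After iteration 1: m = 0, binary = 1
After iteration 2: m = 1, binary = 3
After iteration 3: m = 2, binary = 7
After iteration 4: m = 3, binary = 15
Loop ends.

Final answer: 15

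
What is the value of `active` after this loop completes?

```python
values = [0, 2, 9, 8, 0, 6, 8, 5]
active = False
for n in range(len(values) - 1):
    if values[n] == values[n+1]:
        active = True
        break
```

Let's trace through this code step by step.

Initialize: values = [0, 2, 9, 8, 0, 6, 8, 5]
Initialize: active = False
Entering loop: for n in range(len(values) - 1):
After iteration 1: n = 0, active = False
After iteration 2: n = 1, active = False
After iteration 3: n = 2, active = False
After iteration 4: n = 3, active = False
After iteration 5: n = 4, active = False
After iteration 6: n = 5, active = False
After iteration 7: n = 6, active = False
Loop ends.

Final answer: False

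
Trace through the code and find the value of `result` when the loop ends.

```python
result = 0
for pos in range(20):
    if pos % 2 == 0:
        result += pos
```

Let's trace through this code step by step.

Initialize: result = 0
Entering loop: for pos in range(20):
After iteration 1: pos = 0, result = 0
After iteration 2: pos = 1, result = 0
After iteration 3: pos = 2, result = 2
After iteration 4: pos = 3, result = 2
After iteration 5: pos = 4, result = 6
After iteration 6: pos = 5, result = 6
After iteration 7: pos = 6, result = 12
After iteration 8: pos = 7, result = 12
After iteration 9: pos = 8, result = 20
After iteration 10: pos = 9, result = 20
After iteration 11: pos = 10, result = 30
After iteration 12: pos = 11, result = 30
After iteration 13: pos = 12, result = 42
After iteration 14: pos = 13, result = 42
After iteration 15: pos = 14, result = 56
After iteration 16: pos = 15, result = 56
After iteration 17: pos = 16, result = 72
After iteration 18: pos = 17, result = 72
After iteration 19: pos = 18, result = 90
After iteration 20: pos = 19, result = 90
Loop ends.

Final answer: 90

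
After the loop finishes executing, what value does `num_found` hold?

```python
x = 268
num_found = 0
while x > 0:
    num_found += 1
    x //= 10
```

Let's trace through this code step by step.

Initialize: x = 268
Initialize: num_found = 0
Entering loop: while x > 0:
After iteration 1: x = 26, num_found = 1
After iteration 2: x = 2, num_found = 2
After iteration 3: x = 0, num_found = 3
Loop ends.

Final answer: 3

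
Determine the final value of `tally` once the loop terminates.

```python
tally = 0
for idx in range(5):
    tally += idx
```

Let's trace through this code step by step.

Initialize: tally = 0
Entering loop: for idx in range(5):
After iteration 1: idx = 0, tally = 0
After iteration 2: idx = 1, tally = 1
After iteration 3: idx = 2, tally = 3
After iteration 4: idx = 3, tally = 6
After iteration 5: idx = 4, tally = 10
Loop ends.

Final answer: 10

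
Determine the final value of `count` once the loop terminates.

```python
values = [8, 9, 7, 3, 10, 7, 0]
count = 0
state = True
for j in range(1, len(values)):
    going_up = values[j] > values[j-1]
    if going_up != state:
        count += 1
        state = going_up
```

Let's trace through this code step by step.

Initialize: values = [8, 9, 7, 3, 10, 7, 0]
Initialize: count = 0
Initialize: state = True
Entering loop: for j in range(1, len(values)):
After iteration 1: j = 1, count = 0, state = True, going_up = True
After iteration 2: j = 2, count = 1, state = False, going_up = False
After iteration 3: j = 3, count = 1, state = False, going_up = False
After iteration 4: j = 4, count = 2, state = True, going_up = True
After iteration 5: j = 5, count = 3, state = False, going_up = False
After iteration 6: j = 6, count = 3, state = False, going_up = False
Loop ends.

Final answer: 3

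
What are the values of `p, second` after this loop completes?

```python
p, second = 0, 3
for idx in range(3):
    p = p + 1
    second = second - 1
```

Let's trace through this code step by step.

Initialize: p = 0
Initialize: second = 3
Entering loop: for idx in range(3):
After iteration 1: idx = 0, p = 1, second = 2
After iteration 2: idx = 1, p = 2, second = 1
After iteration 3: idx = 2, p = 3, second = 0
Loop ends.

Final answer: 3, 0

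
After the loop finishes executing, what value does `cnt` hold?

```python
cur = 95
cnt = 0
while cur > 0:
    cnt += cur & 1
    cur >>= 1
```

Let's trace through this code step by step.

Initialize: cur = 95
Initialize: cnt = 0
Entering loop: while cur > 0:
After iteration 1: cur = 47, cnt = 1
After iteration 2: cur = 23, cnt = 2
After iteration 3: cur = 11, cnt = 3
After iteration 4: cur = 5, cnt = 4
After iteration 5: cur = 2, cnt = 5
After iteration 6: cur = 1, cnt = 5
After iteration 7: cur = 0, cnt = 6
Loop ends.

Final answer: 6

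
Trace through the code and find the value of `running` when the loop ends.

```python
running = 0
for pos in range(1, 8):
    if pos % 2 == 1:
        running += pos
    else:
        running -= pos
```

Let's trace through this code step by step.

Initialize: running = 0
Entering loop: for pos in range(1, 8):
After iteration 1: pos = 1, running = 1
After iteration 2: pos = 2, running = -1
After iteration 3: pos = 3, running = 2
After iteration 4: pos = 4, running = -2
After iteration 5: pos = 5, running = 3
After iteration 6: pos = 6, running = -3
After iteration 7: pos = 7, running = 4
Loop ends.

Final answer: 4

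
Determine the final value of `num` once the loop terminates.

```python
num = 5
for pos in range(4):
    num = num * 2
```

Let's trace through this code step by step.

Initialize: num = 5
Entering loop: for pos in range(4):
After iteration 1: pos = 0, num = 10
After iteration 2: pos = 1, num = 20
After iteration 3: pos = 2, num = 40
After iteration 4: pos = 3, num = 80
Loop ends.

Final answer: 80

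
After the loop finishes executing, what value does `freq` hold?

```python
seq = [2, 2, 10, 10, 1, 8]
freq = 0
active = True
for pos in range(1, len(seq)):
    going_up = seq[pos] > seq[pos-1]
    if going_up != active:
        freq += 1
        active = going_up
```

Let's trace through this code step by step.

Initialize: seq = [2, 2, 10, 10, 1, 8]
Initialize: freq = 0
Initialize: active = True
Entering loop: for pos in range(1, len(seq)):
After iteration 1: pos = 1, freq = 1, active = False, going_up = False
After iteration 2: pos = 2, freq = 2, active = True, going_up = True
After iteration 3: pos = 3, freq = 3, active = False, going_up = False
After iteration 4: pos = 4, freq = 3, active = False, going_up = False
After iteration 5: pos = 5, freq = 4, active = True, going_up = True
Loop ends.

Final answer: 4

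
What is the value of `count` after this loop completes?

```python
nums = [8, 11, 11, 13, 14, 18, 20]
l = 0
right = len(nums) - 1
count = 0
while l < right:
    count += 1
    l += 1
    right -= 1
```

Let's trace through this code step by step.

Initialize: nums = [8, 11, 11, 13, 14, 18, 20]
Initialize: l = 0
Initialize: right = 6
Initialize: count = 0
Entering loop: while l < right:
After iteration 1: l = 1, right = 5, count = 1
After iteration 2: l = 2, right = 4, count = 2
After iteration 3: l = 3, right = 3, count = 3
Loop ends.

Final answer: 3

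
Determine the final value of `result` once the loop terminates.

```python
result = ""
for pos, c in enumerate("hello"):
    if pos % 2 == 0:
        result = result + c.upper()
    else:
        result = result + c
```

Let's trace through this code step by step.

Initialize: result = ''
Entering loop: for pos, c in enumerate("hello"):
After iteration 1: pos = 0, c = 'h', result = 'H'
After iteration 2: pos = 1, c = 'e', result = 'He'
After iteration 3: pos = 2, c = 'l', result = 'HeL'
After iteration 4: pos = 3, c = 'l', result = 'HeLl'
After iteration 5: pos = 4, c = 'o', result = 'HeLlO'
Loop ends.

Final answer: 'HeLlO'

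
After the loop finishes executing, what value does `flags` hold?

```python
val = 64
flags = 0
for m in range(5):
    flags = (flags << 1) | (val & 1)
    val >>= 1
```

Let's trace through this code step by step.

Initialize: val = 64
Initialize: flags = 0
Entering loop: for m in range(5):
After iteration 1: m = 0, val = 32, flags = 0
After iteration 2: m = 1, val = 16, flags = 0
After iteration 3: m = 2, val = 8, flags = 0
After iteration 4: m = 3, val = 4, flags = 0
After iteration 5: m = 4, val = 2, flags = 0
Loop ends.

Final answer: 0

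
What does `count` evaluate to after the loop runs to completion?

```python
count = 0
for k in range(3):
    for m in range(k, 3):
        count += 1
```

Let's trace through this code step by step.

Initialize: count = 0
Entering loop: for k in range(3):
After iteration 1: k = 0, count = 3
After iteration 2: k = 1, count = 5
After iteration 3: k = 2, count = 6
Loop ends.

Final answer: 6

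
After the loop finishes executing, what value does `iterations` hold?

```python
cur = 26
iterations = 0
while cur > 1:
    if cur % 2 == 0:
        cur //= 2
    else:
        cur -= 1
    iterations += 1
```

Let's trace through this code step by step.

Initialize: cur = 26
Initialize: iterations = 0
Entering loop: while cur > 1:
After iteration 1: cur = 13, iterations = 1
After iteration 2: cur = 12, iterations = 2
After iteration 3: cur = 6, iterations = 3
After iteration 4: cur = 3, iterations = 4
After iteration 5: cur = 2, iterations = 5
After iteration 6: cur = 1, iterations = 6
Loop ends.

Final answer: 6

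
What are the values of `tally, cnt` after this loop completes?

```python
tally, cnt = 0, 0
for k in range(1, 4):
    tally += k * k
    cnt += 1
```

Let's trace through this code step by step.

Initialize: tally = 0
Initialize: cnt = 0
Entering loop: for k in range(1, 4):
After iteration 1: k = 1, tally = 1, cnt = 1
After iteration 2: k = 2, tally = 5, cnt = 2
After iteration 3: k = 3, tally = 14, cnt = 3
Loop ends.

Final answer: 14, 3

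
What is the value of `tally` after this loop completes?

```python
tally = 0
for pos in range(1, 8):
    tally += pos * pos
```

Let's trace through this code step by step.

Initialize: tally = 0
Entering loop: for pos in range(1, 8):
After iteration 1: pos = 1, tally = 1
After iteration 2: pos = 2, tally = 5
After iteration 3: pos = 3, tally = 14
After iteration 4: pos = 4, tally = 30
After iteration 5: pos = 5, tally = 55
After iteration 6: pos = 6, tally = 91
After iteration 7: pos = 7, tally = 140
Loop ends.

Final answer: 140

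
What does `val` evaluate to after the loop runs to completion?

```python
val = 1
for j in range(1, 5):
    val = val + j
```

Let's trace through this code step by step.

Initialize: val = 1
Entering loop: for j in range(1, 5):
After iteration 1: j = 1, val = 2
After iteration 2: j = 2, val = 4
After iteration 3: j = 3, val = 7
After iteration 4: j = 4, val = 11
Loop ends.

Final answer: 11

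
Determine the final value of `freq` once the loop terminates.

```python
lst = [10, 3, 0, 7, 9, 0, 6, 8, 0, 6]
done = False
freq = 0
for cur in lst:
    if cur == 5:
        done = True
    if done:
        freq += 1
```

Let's trace through this code step by step.

Initialize: lst = [10, 3, 0, 7, 9, 0, 6, 8, 0, 6]
Initialize: done = False
Initialize: freq = 0
Entering loop: for cur in lst:
After iteration 1: cur = 10, freq = 0
After iteration 2: cur = 3, freq = 0
After iteration 3: cur = 0, freq = 0
After iteration 4: cur = 7, freq = 0
After iteration 5: cur = 9, freq = 0
After iteration 6: cur = 0, freq = 0
After iteration 7: cur = 6, freq = 0
After iteration 8: cur = 8, freq = 0
After iteration 9: cur = 0, freq = 0
After iteration 10: cur = 6, freq = 0
Loop ends.

Final answer: 0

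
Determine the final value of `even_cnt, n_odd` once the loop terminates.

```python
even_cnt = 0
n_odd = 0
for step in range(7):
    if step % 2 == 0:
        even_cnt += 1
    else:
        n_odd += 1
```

Let's trace through this code step by step.

Initialize: even_cnt = 0
Initialize: n_odd = 0
Entering loop: for step in range(7):
After iteration 1: step = 0, even_cnt = 1, n_odd = 0
After iteration 2: step = 1, even_cnt = 1, n_odd = 1
After iteration 3: step = 2, even_cnt = 2, n_odd = 1
After iteration 4: step = 3, even_cnt = 2, n_odd = 2
After iteration 5: step = 4, even_cnt = 3, n_odd = 2
After iteration 6: step = 5, even_cnt = 3, n_odd = 3
After iteration 7: step = 6, even_cnt = 4, n_odd = 3
Loop ends.

Final answer: 4, 3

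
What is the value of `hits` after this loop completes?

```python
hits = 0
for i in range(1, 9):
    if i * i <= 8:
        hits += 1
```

Let's trace through this code step by step.

Initialize: hits = 0
Entering loop: for i in range(1, 9):
After iteration 1: i = 1, hits = 1
After iteration 2: i = 2, hits = 2
After iteration 3: i = 3, hits = 2
After iteration 4: i = 4, hits = 2
After iteration 5: i = 5, hits = 2
After iteration 6: i = 6, hits = 2
After iteration 7: i = 7, hits = 2
After iteration 8: i = 8, hits = 2
Loop ends.

Final answer: 2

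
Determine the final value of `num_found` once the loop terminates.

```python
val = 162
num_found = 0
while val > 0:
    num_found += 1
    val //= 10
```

Let's trace through this code step by step.

Initialize: val = 162
Initialize: num_found = 0
Entering loop: while val > 0:
After iteration 1: val = 16, num_found = 1
After iteration 2: val = 1, num_found = 2
After iteration 3: val = 0, num_found = 3
Loop ends.

Final answer: 3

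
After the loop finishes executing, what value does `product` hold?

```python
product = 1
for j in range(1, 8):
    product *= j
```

Let's trace through this code step by step.

Initialize: product = 1
Entering loop: for j in range(1, 8):
After iteration 1: j = 1, product = 1
After iteration 2: j = 2, product = 2
After iteration 3: j = 3, product = 6
After iteration 4: j = 4, product = 24
After iteration 5: j = 5, product = 120
After iteration 6: j = 6, product = 720
After iteration 7: j = 7, product = 5040
Loop ends.

Final answer: 5040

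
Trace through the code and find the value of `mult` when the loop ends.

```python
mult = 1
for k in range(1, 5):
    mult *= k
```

Let's trace through this code step by step.

Initialize: mult = 1
Entering loop: for k in range(1, 5):
After iteration 1: k = 1, mult = 1
After iteration 2: k = 2, mult = 2
After iteration 3: k = 3, mult = 6
After iteration 4: k = 4, mult = 24
Loop ends.

Final answer: 24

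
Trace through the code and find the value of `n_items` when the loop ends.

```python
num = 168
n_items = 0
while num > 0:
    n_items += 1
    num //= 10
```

Let's trace through this code step by step.

Initialize: num = 168
Initialize: n_items = 0
Entering loop: while num > 0:
After iteration 1: num = 16, n_items = 1
After iteration 2: num = 1, n_items = 2
After iteration 3: num = 0, n_items = 3
Loop ends.

Final answer: 3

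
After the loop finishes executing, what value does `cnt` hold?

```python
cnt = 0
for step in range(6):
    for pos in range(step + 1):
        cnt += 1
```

Let's trace through this code step by step.

Initialize: cnt = 0
Entering loop: for step in range(6):
After iteration 1: step = 0, cnt = 1, pos = 0
After iteration 2: step = 1, cnt = 3, pos = 1
After iteration 3: step = 2, cnt = 6, pos = 2
After iteration 4: step = 3, cnt = 10, pos = 3
After iteration 5: step = 4, cnt = 15, pos = 4
After iteration 6: step = 5, cnt = 21, pos = 5
Loop ends.

Final answer: 21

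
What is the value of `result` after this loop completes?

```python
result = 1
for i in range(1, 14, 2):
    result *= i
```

Let's trace through this code step by step.

Initialize: result = 1
Entering loop: for i in range(1, 14, 2):
After iteration 1: i = 1, result = 1
After iteration 2: i = 3, result = 3
After iteration 3: i = 5, result = 15
After iteration 4: i = 7, result = 105
After iteration 5: i = 9, result = 945
After iteration 6: i = 11, result = 10395
After iteration 7: i = 13, result = 135135
Loop ends.

Final answer: 135135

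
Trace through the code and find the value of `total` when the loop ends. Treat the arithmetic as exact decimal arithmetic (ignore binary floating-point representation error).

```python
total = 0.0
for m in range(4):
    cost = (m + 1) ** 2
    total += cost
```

Let's trace through this code step by step.

Initialize: total = 0.0
Entering loop: for m in range(4):
After iteration 1: m = 0, total = 1.0, cost = 1
After iteration 2: m = 1, total = 5.0, cost = 4
After iteration 3: m = 2, total = 14.0, cost = 9
After iteration 4: m = 3, total = 30.0, cost = 16
Loop ends.

Final answer: 30.0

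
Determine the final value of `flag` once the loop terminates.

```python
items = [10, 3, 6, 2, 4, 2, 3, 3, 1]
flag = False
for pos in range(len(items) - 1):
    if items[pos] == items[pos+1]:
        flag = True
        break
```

Let's trace through this code step by step.

Initialize: items = [10, 3, 6, 2, 4, 2, 3, 3, 1]
Initialize: flag = False
Entering loop: for pos in range(len(items) - 1):
After iteration 1: pos = 0, flag = False
After iteration 2: pos = 1, flag = False
After iteration 3: pos = 2, flag = False
After iteration 4: pos = 3, flag = False
After iteration 5: pos = 4, flag = False
After iteration 6: pos = 5, flag = False
After iteration 7: pos = 6, flag = True
Loop ends.

Final answer: True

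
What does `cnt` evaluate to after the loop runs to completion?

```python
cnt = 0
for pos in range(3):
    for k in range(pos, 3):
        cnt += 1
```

Let's trace through this code step by step.

Initialize: cnt = 0
Entering loop: for pos in range(3):
After iteration 1: pos = 0, cnt = 3
After iteration 2: pos = 1, cnt = 5
After iteration 3: pos = 2, cnt = 6
Loop ends.

Final answer: 6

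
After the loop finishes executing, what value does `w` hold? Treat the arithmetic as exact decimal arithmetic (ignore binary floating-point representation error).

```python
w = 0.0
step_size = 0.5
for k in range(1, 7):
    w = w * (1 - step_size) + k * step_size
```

Let's trace through this code step by step.

Initialize: w = 0.0
Initialize: step_size = 0.5
Entering loop: for k in range(1, 7):
After iteration 1: k = 1, w = 0.5
After iteration 2: k = 2, w = 1.25
After iteration 3: k = 3, w = 2.125
After iteration 4: k = 4, w = 3.0625
After iteration 5: k = 5, w = 4.03125
After iteration 6: k = 6, w = 5.015625
Loop ends.

Final answer: 5.015625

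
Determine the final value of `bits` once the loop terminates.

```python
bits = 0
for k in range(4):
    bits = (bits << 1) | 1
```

Let's trace through this code step by step.

Initialize: bits = 0
Entering loop: for k in range(4):
After iteration 1: k = 0, bits = 1
After iteration 2: k = 1, bits = 3
After iteration 3: k = 2, bits = 7
After iteration 4: k = 3, bits = 15
Loop ends.

Final answer: 15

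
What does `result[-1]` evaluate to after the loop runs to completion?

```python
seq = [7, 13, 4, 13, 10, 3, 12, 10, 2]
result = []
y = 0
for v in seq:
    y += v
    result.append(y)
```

Let's trace through this code step by step.

Initialize: seq = [7, 13, 4, 13, 10, 3, 12, 10, 2]
Initialize: result = []
Initialize: y = 0
Entering loop: for v in seq:
After iteration 1: v = 7, result = [7], y = 7
After iteration 2: v = 13, result = [7, 20], y = 20
After iteration 3: v = 4, result = [7, 20, 24], y = 24
After iteration 4: v = 13, result = [7, 20, 24, 37], y = 37
After iteration 5: v = 10, result = [7, 20, 24, 37, 47], y = 47
After iteration 6: v = 3, result = [7, 20, 24, 37, 47, 50], y = 50
After iteration 7: v = 12, result = [7, 20, 24, 37, 47, 50, 62], y = 62
After iteration 8: v = 10, result = [7, 20, 24, 37, 47, 50, 62, 72], y = 72
After iteration 9: v = 2, result = [7, 20, 24, 37, 47, 50, 62, 72, 74], y = 74
Loop ends.
result[-1] = 74

Final answer: 74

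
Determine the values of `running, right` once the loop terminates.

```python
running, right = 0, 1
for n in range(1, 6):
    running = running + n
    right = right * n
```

Let's trace through this code step by step.

Initialize: running = 0
Initialize: right = 1
Entering loop: for n in range(1, 6):
After iteration 1: n = 1, running = 1, right = 1
After iteration 2: n = 2, running = 3, right = 2
After iteration 3: n = 3, running = 6, right = 6
After iteration 4: n = 4, running = 10, right = 24
After iteration 5: n = 5, running = 15, right = 120
Loop ends.

Final answer: 15, 120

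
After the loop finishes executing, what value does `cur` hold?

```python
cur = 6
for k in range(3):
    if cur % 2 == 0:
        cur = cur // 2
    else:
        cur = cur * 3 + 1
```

Let's trace through this code step by step.

Initialize: cur = 6
Entering loop: for k in range(3):
After iteration 1: k = 0, cur = 3
After iteration 2: k = 1, cur = 10
After iteration 3: k = 2, cur = 5
Loop ends.

Final answer: 5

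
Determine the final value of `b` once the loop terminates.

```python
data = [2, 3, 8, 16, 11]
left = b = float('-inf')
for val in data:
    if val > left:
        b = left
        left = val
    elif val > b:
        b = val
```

Let's trace through this code step by step.

Initialize: data = [2, 3, 8, 16, 11]
Initialize: left = -inf
Initialize: b = -inf
Entering loop: for val in data:
After iteration 1: val = 2, left = 2, b = -inf
After iteration 2: val = 3, left = 3, b = 2
After iteration 3: val = 8, left = 8, b = 3
After iteration 4: val = 16, left = 16, b = 8
After iteration 5: val = 11, left = 16, b = 11
Loop ends.

Final answer: 11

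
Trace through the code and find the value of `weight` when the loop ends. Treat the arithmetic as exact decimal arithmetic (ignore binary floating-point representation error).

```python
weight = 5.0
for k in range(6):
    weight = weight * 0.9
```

Let's trace through this code step by step.

Initialize: weight = 5.0
Entering loop: for k in range(6):
After iteration 1: k = 0, weight = 4.5
After iteration 2: k = 1, weight = 4.05
After iteration 3: k = 2, weight = 3.645
After iteration 4: k = 3, weight = 3.2805
After iteration 5: k = 4, weight = 2.95245
After iteration 6: k = 5, weight = 2.657205
Loop ends.

Final answer: 2.657205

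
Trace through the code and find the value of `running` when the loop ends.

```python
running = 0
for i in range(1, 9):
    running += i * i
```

Let's trace through this code step by step.

Initialize: running = 0
Entering loop: for i in range(1, 9):
After iteration 1: i = 1, running = 1
After iteration 2: i = 2, running = 5
After iteration 3: i = 3, running = 14
After iteration 4: i = 4, running = 30
After iteration 5: i = 5, running = 55
After iteration 6: i = 6, running = 91
After iteration 7: i = 7, running = 140
After iteration 8: i = 8, running = 204
Loop ends.

Final answer: 204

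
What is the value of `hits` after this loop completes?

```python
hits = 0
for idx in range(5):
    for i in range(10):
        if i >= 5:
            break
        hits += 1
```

Let's trace through this code step by step.

Initialize: hits = 0
Entering loop: for idx in range(5):
After iteration 1: idx = 0, hits = 5
After iteration 2: idx = 1, hits = 10
After iteration 3: idx = 2, hits = 15
After iteration 4: idx = 3, hits = 20
After iteration 5: idx = 4, hits = 25
Loop ends.

Final answer: 25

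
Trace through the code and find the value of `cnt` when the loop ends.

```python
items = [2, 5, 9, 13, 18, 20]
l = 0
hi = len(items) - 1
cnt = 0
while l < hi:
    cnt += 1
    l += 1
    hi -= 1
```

Let's trace through this code step by step.

Initialize: items = [2, 5, 9, 13, 18, 20]
Initialize: l = 0
Initialize: hi = 5
Initialize: cnt = 0
Entering loop: while l < hi:
After iteration 1: l = 1, hi = 4, cnt = 1
After iteration 2: l = 2, hi = 3, cnt = 2
After iteration 3: l = 3, hi = 2, cnt = 3
Loop ends.

Final answer: 3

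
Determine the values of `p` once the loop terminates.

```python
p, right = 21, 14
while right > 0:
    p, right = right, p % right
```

Let's trace through this code step by step.

Initialize: p = 21
Initialize: right = 14
Entering loop: while right > 0:
After iteration 1: p = 14, right = 7
After iteration 2: p = 7, right = 0
Loop ends.

Final answer: 7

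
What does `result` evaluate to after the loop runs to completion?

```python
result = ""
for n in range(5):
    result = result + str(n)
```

Let's trace through this code step by step.

Initialize: result = ''
Entering loop: for n in range(5):
After iteration 1: n = 0, result = '0'
After iteration 2: n = 1, result = '01'
After iteration 3: n = 2, result = '012'
After iteration 4: n = 3, result = '0123'
After iteration 5: n = 4, result = '01234'
Loop ends.

Final answer: '01234'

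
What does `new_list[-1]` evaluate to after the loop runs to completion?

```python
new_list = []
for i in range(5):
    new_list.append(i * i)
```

Let's trace through this code step by step.

Initialize: new_list = []
Entering loop: for i in range(5):
After iteration 1: i = 0, new_list = [0]
After iteration 2: i = 1, new_list = [0, 1]
After iteration 3: i = 2, new_list = [0, 1, 4]
After iteration 4: i = 3, new_list = [0, 1, 4, 9]
After iteration 5: i = 4, new_list = [0, 1, 4, 9, 16]
Loop ends.
new_list[-1] = 16

Final answer: 16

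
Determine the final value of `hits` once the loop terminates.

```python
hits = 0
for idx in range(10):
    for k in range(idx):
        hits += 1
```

Let's trace through this code step by step.

Initialize: hits = 0
Entering loop: for idx in range(10):
After iteration 1: idx = 0, hits = 0
After iteration 2: idx = 1, hits = 1, k = 0
After iteration 3: idx = 2, hits = 3, k = 1
After iteration 4: idx = 3, hits = 6, k = 2
After iteration 5: idx = 4, hits = 10, k = 3
After iteration 6: idx = 5, hits = 15, k = 4
After iteration 7: idx = 6, hits = 21, k = 5
After iteration 8: idx = 7, hits = 28, k = 6
After iteration 9: idx = 8, hits = 36, k = 7
After iteration 10: idx = 9, hits = 45, k = 8
Loop ends.

Final answer: 45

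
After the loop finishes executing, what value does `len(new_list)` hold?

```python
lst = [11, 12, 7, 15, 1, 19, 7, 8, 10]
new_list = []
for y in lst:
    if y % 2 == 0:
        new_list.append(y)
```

Let's trace through this code step by step.

Initialize: lst = [11, 12, 7, 15, 1, 19, 7, 8, 10]
Initialize: new_list = []
Entering loop: for y in lst:
After iteration 1: y = 11, new_list = []
After iteration 2: y = 12, new_list = [12]
After iteration 3: y = 7, new_list = [12]
After iteration 4: y = 15, new_list = [12]
After iteration 5: y = 1, new_list = [12]
After iteration 6: y = 19, new_list = [12]
After iteration 7: y = 7, new_list = [12]
After iteration 8: y = 8, new_list = [12, 8]
After iteration 9: y = 10, new_list = [12, 8, 10]
Loop ends.
len(new_list) = 3

Final answer: 3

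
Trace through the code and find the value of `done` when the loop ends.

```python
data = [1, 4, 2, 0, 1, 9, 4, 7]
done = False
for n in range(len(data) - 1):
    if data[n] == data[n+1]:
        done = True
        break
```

Let's trace through this code step by step.

Initialize: data = [1, 4, 2, 0, 1, 9, 4, 7]
Initialize: done = False
Entering loop: for n in range(len(data) - 1):
After iteration 1: n = 0, done = False
After iteration 2: n = 1, done = False
After iteration 3: n = 2, done = False
After iteration 4: n = 3, done = False
After iteration 5: n = 4, done = False
After iteration 6: n = 5, done = False
After iteration 7: n = 6, done = False
Loop ends.

Final answer: False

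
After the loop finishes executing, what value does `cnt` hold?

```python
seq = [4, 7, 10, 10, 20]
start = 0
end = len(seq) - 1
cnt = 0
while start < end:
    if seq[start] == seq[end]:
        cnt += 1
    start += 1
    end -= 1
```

Let's trace through this code step by step.

Initialize: seq = [4, 7, 10, 10, 20]
Initialize: start = 0
Initialize: end = 4
Initialize: cnt = 0
Entering loop: while start < end:
After iteration 1: start = 1, end = 3, cnt = 0
After iteration 2: start = 2, end = 2, cnt = 0
Loop ends.

Final answer: 0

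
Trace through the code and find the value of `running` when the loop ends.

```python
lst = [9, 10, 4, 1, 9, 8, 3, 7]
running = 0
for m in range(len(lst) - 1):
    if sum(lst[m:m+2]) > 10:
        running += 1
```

Let's trace through this code step by step.

Initialize: lst = [9, 10, 4, 1, 9, 8, 3, 7]
Initialize: running = 0
Entering loop: for m in range(len(lst) - 1):
After iteration 1: m = 0, running = 1
After iteration 2: m = 1, running = 2
After iteration 3: m = 2, running = 2
After iteration 4: m = 3, running = 2
After iteration 5: m = 4, running = 3
After iteration 6: m = 5, running = 4
After iteration 7: m = 6, running = 4
Loop ends.

Final answer: 4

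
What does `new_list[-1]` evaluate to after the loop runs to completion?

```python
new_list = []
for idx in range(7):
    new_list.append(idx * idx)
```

Let's trace through this code step by step.

Initialize: new_list = []
Entering loop: for idx in range(7):
After iteration 1: idx = 0, new_list = [0]
After iteration 2: idx = 1, new_list = [0, 1]
After iteration 3: idx = 2, new_list = [0, 1, 4]
After iteration 4: idx = 3, new_list = [0, 1, 4, 9]
After iteration 5: idx = 4, new_list = [0, 1, 4, 9, 16]
After iteration 6: idx = 5, new_list = [0, 1, 4, 9, 16, 25]
After iteration 7: idx = 6, new_list = [0, 1, 4, 9, 16, 25, 36]
Loop ends.
new_list[-1] = 36

Final answer: 36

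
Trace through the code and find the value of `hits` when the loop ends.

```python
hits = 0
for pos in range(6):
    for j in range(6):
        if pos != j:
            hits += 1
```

Let's trace through this code step by step.

Initialize: hits = 0
Entering loop: for pos in range(6):
After iteration 1: pos = 0, hits = 5
After iteration 2: pos = 1, hits = 10
After iteration 3: pos = 2, hits = 15
After iteration 4: pos = 3, hits = 20
After iteration 5: pos = 4, hits = 25
After iteration 6: pos = 5, hits = 30
Loop ends.

Final answer: 30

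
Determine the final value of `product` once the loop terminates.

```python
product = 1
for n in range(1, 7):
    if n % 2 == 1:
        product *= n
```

Let's trace through this code step by step.

Initialize: product = 1
Entering loop: for n in range(1, 7):
After iteration 1: n = 1, product = 1
After iteration 2: n = 2, product = 1
After iteration 3: n = 3, product = 3
After iteration 4: n = 4, product = 3
After iteration 5: n = 5, product = 15
After iteration 6: n = 6, product = 15
Loop ends.

Final answer: 15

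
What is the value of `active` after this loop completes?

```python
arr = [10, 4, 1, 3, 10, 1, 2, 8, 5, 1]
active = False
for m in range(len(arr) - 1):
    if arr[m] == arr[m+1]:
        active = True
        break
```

Let's trace through this code step by step.

Initialize: arr = [10, 4, 1, 3, 10, 1, 2, 8, 5, 1]
Initialize: active = False
Entering loop: for m in range(len(arr) - 1):
After iteration 1: m = 0, active = False
After iteration 2: m = 1, active = False
After iteration 3: m = 2, active = False
After iteration 4: m = 3, active = False
After iteration 5: m = 4, active = False
After iteration 6: m = 5, active = False
After iteration 7: m = 6, active = False
After iteration 8: m = 7, active = False
After iteration 9: m = 8, active = False
Loop ends.

Final answer: False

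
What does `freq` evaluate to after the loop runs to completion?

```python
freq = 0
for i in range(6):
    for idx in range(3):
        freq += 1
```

Let's trace through this code step by step.

Initialize: freq = 0
Entering loop: for i in range(6):
After iteration 1: i = 0, freq = 3
After iteration 2: i = 1, freq = 6
After iteration 3: i = 2, freq = 9
After iteration 4: i = 3, freq = 12
After iteration 5: i = 4, freq = 15
After iteration 6: i = 5, freq = 18
Loop ends.

Final answer: 18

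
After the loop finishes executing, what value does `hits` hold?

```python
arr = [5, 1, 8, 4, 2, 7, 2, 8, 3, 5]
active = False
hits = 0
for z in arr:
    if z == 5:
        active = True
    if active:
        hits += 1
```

Let's trace through this code step by step.

Initialize: arr = [5, 1, 8, 4, 2, 7, 2, 8, 3, 5]
Initialize: active = False
Initialize: hits = 0
Entering loop: for z in arr:
After iteration 1: z = 5, active = True, hits = 1
After iteration 2: z = 1, active = True, hits = 2
After iteration 3: z = 8, active = True, hits = 3
After iteration 4: z = 4, active = True, hits = 4
After iteration 5: z = 2, active = True, hits = 5
After iteration 6: z = 7, active = True, hits = 6
After iteration 7: z = 2, active = True, hits = 7
After iteration 8: z = 8, active = True, hits = 8
After iteration 9: z = 3, active = True, hits = 9
After iteration 10: z = 5, active = True, hits = 10
Loop ends.

Final answer: 10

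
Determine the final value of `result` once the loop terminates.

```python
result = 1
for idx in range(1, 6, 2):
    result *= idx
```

Let's trace through this code step by step.

Initialize: result = 1
Entering loop: for idx in range(1, 6, 2):
After iteration 1: idx = 1, result = 1
After iteration 2: idx = 3, result = 3
After iteration 3: idx = 5, result = 15
Loop ends.

Final answer: 15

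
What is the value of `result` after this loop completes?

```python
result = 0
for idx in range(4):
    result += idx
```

Let's trace through this code step by step.

Initialize: result = 0
Entering loop: for idx in range(4):
After iteration 1: idx = 0, result = 0
After iteration 2: idx = 1, result = 1
After iteration 3: idx = 2, result = 3
After iteration 4: idx = 3, result = 6
Loop ends.

Final answer: 6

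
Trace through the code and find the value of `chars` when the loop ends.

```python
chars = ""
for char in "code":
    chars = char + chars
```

Let's trace through this code step by step.

Initialize: chars = ''
Entering loop: for char in "code":
After iteration 1: char = 'c', chars = 'c'
After iteration 2: char = 'o', chars = 'oc'
After iteration 3: char = 'd', chars = 'doc'
After iteration 4: char = 'e', chars = 'edoc'
Loop ends.

Final answer: 'edoc'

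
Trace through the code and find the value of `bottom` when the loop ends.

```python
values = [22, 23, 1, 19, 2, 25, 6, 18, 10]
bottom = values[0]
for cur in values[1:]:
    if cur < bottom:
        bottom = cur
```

Let's trace through this code step by step.

Initialize: values = [22, 23, 1, 19, 2, 25, 6, 18, 10]
Initialize: bottom = 22
Entering loop: for cur in values[1:]:
After iteration 1: cur = 23, bottom = 22
After iteration 2: cur = 1, bottom = 1
After iteration 3: cur = 19, bottom = 1
After iteration 4: cur = 2, bottom = 1
After iteration 5: cur = 25, bottom = 1
After iteration 6: cur = 6, bottom = 1
After iteration 7: cur = 18, bottom = 1
After iteration 8: cur = 10, bottom = 1
Loop ends.

Final answer: 1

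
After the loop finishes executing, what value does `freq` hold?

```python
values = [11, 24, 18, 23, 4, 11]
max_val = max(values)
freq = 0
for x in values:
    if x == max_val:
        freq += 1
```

Let's trace through this code step by step.

Initialize: values = [11, 24, 18, 23, 4, 11]
Initialize: max_val = 24
Initialize: freq = 0
Entering loop: for x in values:
After iteration 1: x = 11, freq = 0
After iteration 2: x = 24, freq = 1
After iteration 3: x = 18, freq = 1
After iteration 4: x = 23, freq = 1
After iteration 5: x = 4, freq = 1
After iteration 6: x = 11, freq = 1
Loop ends.

Final answer: 1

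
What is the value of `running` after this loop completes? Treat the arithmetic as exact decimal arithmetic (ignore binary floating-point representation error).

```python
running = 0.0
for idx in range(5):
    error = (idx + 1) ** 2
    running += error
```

Let's trace through this code step by step.

Initialize: running = 0.0
Entering loop: for idx in range(5):
After iteration 1: idx = 0, running = 1.0, error = 1
After iteration 2: idx = 1, running = 5.0, error = 4
After iteration 3: idx = 2, running = 14.0, error = 9
After iteration 4: idx = 3, running = 30.0, error = 16
After iteration 5: idx = 4, running = 55.0, error = 25
Loop ends.

Final answer: 55.0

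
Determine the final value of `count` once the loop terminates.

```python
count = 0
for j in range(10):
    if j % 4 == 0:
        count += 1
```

Let's trace through this code step by step.

Initialize: count = 0
Entering loop: for j in range(10):
After iteration 1: j = 0, count = 1
After iteration 2: j = 1, count = 1
After iteration 3: j = 2, count = 1
After iteration 4: j = 3, count = 1
After iteration 5: j = 4, count = 2
After iteration 6: j = 5, count = 2
After iteration 7: j = 6, count = 2
After iteration 8: j = 7, count = 2
After iteration 9: j = 8, count = 3
After iteration 10: j = 9, count = 3
Loop ends.

Final answer: 3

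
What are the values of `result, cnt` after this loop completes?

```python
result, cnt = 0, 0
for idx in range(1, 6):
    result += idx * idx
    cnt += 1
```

Let's trace through this code step by step.

Initialize: result = 0
Initialize: cnt = 0
Entering loop: for idx in range(1, 6):
After iteration 1: idx = 1, result = 1, cnt = 1
After iteration 2: idx = 2, result = 5, cnt = 2
After iteration 3: idx = 3, result = 14, cnt = 3
After iteration 4: idx = 4, result = 30, cnt = 4
After iteration 5: idx = 5, result = 55, cnt = 5
Loop ends.

Final answer: 55, 5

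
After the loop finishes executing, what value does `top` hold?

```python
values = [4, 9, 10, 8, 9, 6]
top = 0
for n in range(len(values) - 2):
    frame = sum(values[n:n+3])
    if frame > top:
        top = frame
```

Let's trace through this code step by step.

Initialize: values = [4, 9, 10, 8, 9, 6]
Initialize: top = 0
Entering loop: for n in range(len(values) - 2):
After iteration 1: n = 0, top = 23, frame = 23
After iteration 2: n = 1, top = 27, frame = 27
After iteration 3: n = 2, top = 27, frame = 27
After iteration 4: n = 3, top = 27, frame = 23
Loop ends.

Final answer: 27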